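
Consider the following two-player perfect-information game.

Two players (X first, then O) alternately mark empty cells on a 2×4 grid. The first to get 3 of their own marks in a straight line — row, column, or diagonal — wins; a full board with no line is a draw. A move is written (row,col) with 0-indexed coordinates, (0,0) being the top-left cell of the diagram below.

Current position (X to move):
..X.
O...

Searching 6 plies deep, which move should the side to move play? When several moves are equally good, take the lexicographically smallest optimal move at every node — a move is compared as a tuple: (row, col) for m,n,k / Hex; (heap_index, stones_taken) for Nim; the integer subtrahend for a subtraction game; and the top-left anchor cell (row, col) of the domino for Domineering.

ply 1, X at ..X./O... | (0,0)=+0→X.X./O...; (0,1)=+1→.XX./O...*; (0,3)=+0→..XX/O...; (1,1)=+0→..X./OX..; (1,2)=+0→..X./O.X.; (1,3)=+0→..X./O..X
ply 2, O at .XX./O... | (0,0)=-1→OXX./O...*; (0,3)=-1→.XXO/O...; (1,1)=-1→.XX./OO..; (1,2)=-1→.XX./O.O.; (1,3)=-1→.XX./O..O
ply 3, X at OXX./O... | (0,3)=+1→OXXX/O...*; (1,1)=+0→OXX./OX..; (1,2)=+0→OXX./O.X.; (1,3)=+0→OXX./O..X
ply 4: OXXX/O... is terminal -1 (O); from ..X./O... depth 6

X's best at [..X./O...]: (0,1)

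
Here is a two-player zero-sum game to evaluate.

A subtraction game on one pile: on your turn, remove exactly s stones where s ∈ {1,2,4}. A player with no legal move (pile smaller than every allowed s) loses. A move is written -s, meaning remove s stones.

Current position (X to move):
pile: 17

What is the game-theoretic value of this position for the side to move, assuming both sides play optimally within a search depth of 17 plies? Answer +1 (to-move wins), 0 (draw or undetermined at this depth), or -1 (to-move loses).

[17] X move#1: -1:-1/16, -2:+1/15*, -4:-1/13
[15] O move#2: -1:-1/14*, -2:-1/13, -4:-1/11
[14] X move#3: -1:-1/13, -2:+1/12*, -4:-1/10
[12] O move#4: -1:-1/11*, -2:-1/10, -4:-1/8
[11] X move#5: -1:-1/10, -2:+1/9*, -4:-1/7
[9] O move#6: -1:-1/8*, -2:-1/7, -4:-1/5
[8] X move#7: -1:-1/7, -2:+1/6*, -4:-1/4
[6] O move#8: -1:-1/5*, -2:-1/4, -4:-1/2
[5] X move#9: -1:-1/4, -2:+1/3*, -4:-1/1
[3] O move#10: -1:-1/2*, -2:-1/1
[2] X move#11: -1:-1/1, -2:+1/0*
[0] end (terminal -1, O#12); searched 17 to 17

value(17, X) = +1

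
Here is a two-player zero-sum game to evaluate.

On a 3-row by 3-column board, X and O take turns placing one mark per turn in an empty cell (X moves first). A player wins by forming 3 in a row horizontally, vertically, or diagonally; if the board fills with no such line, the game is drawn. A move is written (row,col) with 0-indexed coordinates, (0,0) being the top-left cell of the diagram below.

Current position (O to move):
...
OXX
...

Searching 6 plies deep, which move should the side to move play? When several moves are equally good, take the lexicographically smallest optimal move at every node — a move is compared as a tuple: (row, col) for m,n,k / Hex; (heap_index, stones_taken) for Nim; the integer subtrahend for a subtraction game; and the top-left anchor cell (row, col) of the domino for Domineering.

[.../OXX/...] O move#1: (0,0):+0/O../OXX/...*, (0,1):-1/.O./OXX/..., (0,2):+0/..O/OXX/..., (2,0):+0/.../OXX/O.., (2,1):-1/.../OXX/.O., (2,2):+0/.../OXX/..O
[O../OXX/...] X move#2: (0,1):-1/OX./OXX/..., (0,2):-1/O.X/OXX/..., (2,0):+0/O../OXX/X..*, (2,1):-1/O../OXX/.X., (2,2):-1/O../OXX/..X
[O../OXX/X..] O move#3: (0,1):-1/OO./OXX/X.., (0,2):+0/O.O/OXX/X..*, (2,1):-1/O../OXX/XO., (2,2):-1/O../OXX/X.O
[O.O/OXX/X..] X move#4: (0,1):+0/OXO/OXX/X..*, (2,1):-1/O.O/OXX/XX., (2,2):-1/O.O/OXX/X.X
[OXO/OXX/X..] O move#5: (2,1):+0/OXO/OXX/XO.*, (2,2):-1/OXO/OXX/X.O
[OXO/OXX/XO.] X move#6: (2,2):+0/OXO/OXX/XOX*
[OXO/OXX/XOX] end (terminal +0, O#7); searched .../OXX/... to 6

O's best at [.../OXX/...]: (0,0)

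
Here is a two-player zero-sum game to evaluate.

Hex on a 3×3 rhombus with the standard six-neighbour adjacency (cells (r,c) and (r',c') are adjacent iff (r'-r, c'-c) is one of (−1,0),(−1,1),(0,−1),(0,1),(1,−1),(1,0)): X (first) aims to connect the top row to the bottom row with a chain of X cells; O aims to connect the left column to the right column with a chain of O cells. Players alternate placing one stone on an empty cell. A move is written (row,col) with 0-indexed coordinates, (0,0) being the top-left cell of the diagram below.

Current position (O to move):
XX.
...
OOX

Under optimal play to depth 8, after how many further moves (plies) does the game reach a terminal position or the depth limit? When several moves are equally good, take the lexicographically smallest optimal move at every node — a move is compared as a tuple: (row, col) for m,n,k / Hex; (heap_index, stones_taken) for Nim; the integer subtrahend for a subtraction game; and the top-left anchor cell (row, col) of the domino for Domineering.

[XX./.../OOX] O move#1: (0,2):+1/XXO/.../OOX*, (1,0):-1/XX./O../OOX, (1,1):+1/XX./.O./OOX, (1,2):+1/XX./..O/OOX
[XXO/.../OOX] X move#2: (1,0):-1/XXO/X../OOX*, (1,1):-1/XXO/.X./OOX, (1,2):-1/XXO/..X/OOX
[XXO/X../OOX] O move#3: (1,1):+1/XXO/XO./OOX*, (1,2):+1/XXO/X.O/OOX
[XXO/XO./OOX] end (terminal -1, X#4); searched XX./.../OOX to 8

PV length from [XX./.../OOX]: 3 plies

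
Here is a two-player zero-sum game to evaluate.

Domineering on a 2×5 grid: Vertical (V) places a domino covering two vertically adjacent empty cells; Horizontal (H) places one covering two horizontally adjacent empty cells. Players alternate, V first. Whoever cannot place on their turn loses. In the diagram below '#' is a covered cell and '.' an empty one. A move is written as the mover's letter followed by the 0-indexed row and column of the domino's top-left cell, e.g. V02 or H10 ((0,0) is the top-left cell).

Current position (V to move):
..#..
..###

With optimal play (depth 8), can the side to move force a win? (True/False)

V winning at [..#../..###]: True

p1 V@[..#../..###]: V00[#.#../#.###]+1* V01[.##../.####]+1
p2 H@[#.#../#.###]: H03[#.###/#.###]-1*
p3 V@[#.###/#.###]: V01[#####/#####]+1*
p4 H@[#####/#####] terminal -1; root [..#../..###] d8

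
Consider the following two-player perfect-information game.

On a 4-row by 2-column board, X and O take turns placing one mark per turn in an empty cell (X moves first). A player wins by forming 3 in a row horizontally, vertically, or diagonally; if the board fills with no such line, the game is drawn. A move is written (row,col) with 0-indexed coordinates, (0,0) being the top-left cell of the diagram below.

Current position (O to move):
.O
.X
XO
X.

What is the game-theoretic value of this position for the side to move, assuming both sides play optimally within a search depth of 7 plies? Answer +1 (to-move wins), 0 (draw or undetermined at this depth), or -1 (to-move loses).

ply 1, O at .O/.X/XO/X. | (0,0)=-1→OO/.X/XO/X.; (1,0)=+0→.O/OX/XO/X.*; (3,1)=-1→.O/.X/XO/XO
ply 2, X at .O/OX/XO/X. | (0,0)=+0→XO/OX/XO/X.*; (3,1)=+0→.O/OX/XO/XX
ply 3, O at XO/OX/XO/X. | (3,1)=+0→XO/OX/XO/XO*
ply 4: XO/OX/XO/XO is terminal +0 (X); from .O/.X/XO/X. depth 7

value(.O/.X/XO/X., O) = 0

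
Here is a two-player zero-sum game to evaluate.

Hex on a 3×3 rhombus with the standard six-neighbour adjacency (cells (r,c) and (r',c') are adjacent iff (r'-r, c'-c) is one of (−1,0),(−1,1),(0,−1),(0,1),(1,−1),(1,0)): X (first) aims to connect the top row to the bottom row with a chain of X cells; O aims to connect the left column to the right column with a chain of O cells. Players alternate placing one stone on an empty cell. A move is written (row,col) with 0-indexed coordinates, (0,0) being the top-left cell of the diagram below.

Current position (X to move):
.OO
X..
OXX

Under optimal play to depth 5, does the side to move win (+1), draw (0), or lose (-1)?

value(.OO/X../OXX, X) = -1

[.OO/X../OXX] X move#1: (0,0):-1/XOO/X../OXX*, (1,1):-1/.OO/XX./OXX, (1,2):-1/.OO/X.X/OXX
[XOO/X../OXX] O move#2: (1,1):+1/XOO/XO./OXX*, (1,2):-1/XOO/X.O/OXX
[XOO/XO./OXX] end (terminal -1, X#3); searched .OO/X../OXX to 5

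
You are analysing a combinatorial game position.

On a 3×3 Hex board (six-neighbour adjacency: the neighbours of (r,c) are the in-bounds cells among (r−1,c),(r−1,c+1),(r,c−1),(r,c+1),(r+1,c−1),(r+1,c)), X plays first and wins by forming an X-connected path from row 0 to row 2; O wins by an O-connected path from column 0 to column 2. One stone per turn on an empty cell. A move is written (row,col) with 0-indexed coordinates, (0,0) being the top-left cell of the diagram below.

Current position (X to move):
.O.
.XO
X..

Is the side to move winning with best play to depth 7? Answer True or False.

[.O./.XO/X..] X move#1: (0,0):+1/XO./.XO/X..*, (0,2):+1/.OX/.XO/X.., (1,0):+1/.O./XXO/X.., (2,1):-1/.O./.XO/XX., (2,2):-1/.O./.XO/X.X
[XO./.XO/X..] O move#2: (0,2):-1/XOO/.XO/X..*, (1,0):-1/XO./OXO/X.., (2,1):-1/XO./.XO/XO., (2,2):-1/XO./.XO/X.O
[XOO/.XO/X..] X move#3: (1,0):+1/XOO/XXO/X..*, (2,1):-1/XOO/.XO/XX., (2,2):-1/XOO/.XO/X.X
[XOO/XXO/X..] end (terminal -1, O#4); searched .O./.XO/X.. to 7

X winning at [.O./.XO/X..]: True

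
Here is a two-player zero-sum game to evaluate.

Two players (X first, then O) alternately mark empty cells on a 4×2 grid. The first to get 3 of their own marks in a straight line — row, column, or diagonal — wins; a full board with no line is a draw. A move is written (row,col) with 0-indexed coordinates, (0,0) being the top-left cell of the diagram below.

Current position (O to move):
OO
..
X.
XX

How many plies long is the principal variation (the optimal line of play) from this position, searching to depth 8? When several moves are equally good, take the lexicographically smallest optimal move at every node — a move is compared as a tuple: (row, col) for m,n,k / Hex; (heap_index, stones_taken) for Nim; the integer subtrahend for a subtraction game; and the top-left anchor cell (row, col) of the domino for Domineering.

p1 O@[OO/../X./XX]: (1,0)[OO/O./X./XX]+0* (1,1)[OO/.O/X./XX]-1 (2,1)[OO/../XO/XX]-1
p2 X@[OO/O./X./XX]: (1,1)[OO/OX/X./XX]+0* (2,1)[OO/O./XX/XX]+0
p3 O@[OO/OX/X./XX]: (2,1)[OO/OX/XO/XX]+0*
p4 X@[OO/OX/XO/XX] terminal +0; root [OO/../X./XX] d8

PV length from [OO/../X./XX]: 3 plies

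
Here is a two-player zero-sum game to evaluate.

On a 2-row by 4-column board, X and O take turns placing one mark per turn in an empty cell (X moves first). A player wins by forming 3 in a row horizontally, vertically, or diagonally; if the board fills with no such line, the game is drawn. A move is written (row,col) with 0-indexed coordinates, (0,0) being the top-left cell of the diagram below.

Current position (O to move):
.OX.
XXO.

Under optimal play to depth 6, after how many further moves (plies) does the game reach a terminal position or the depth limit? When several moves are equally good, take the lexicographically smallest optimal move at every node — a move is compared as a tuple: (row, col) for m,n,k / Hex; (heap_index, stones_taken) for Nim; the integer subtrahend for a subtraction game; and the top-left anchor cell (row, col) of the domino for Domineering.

PV length from [.OX./XXO.]: 3 plies

p1 O@[.OX./XXO.]: (0,0)[OOX./XXO.]+0* (0,3)[.OXO/XXO.]+0 (1,3)[.OX./XXOO]+0
p2 X@[OOX./XXO.]: (0,3)[OOXX/XXO.]+0* (1,3)[OOX./XXOX]+0
p3 O@[OOXX/XXO.]: (1,3)[OOXX/XXOO]+0*
p4 X@[OOXX/XXOO] terminal +0; root [.OX./XXO.] d6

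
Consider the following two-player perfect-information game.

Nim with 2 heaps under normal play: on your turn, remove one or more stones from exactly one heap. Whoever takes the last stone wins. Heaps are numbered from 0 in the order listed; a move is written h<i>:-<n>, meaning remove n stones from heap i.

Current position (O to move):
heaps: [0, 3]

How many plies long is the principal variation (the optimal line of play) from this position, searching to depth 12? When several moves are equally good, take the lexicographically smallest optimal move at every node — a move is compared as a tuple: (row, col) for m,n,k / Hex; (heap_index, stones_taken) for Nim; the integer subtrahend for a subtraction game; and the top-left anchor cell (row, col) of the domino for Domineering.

ply 1, O at (0,3) | h1:-1=-1→(0,2); h1:-2=-1→(0,1); h1:-3=+1→(0,0)*
ply 2: (0,0) is terminal -1 (X); from (0,3) depth 12

PV length from [(0,3)]: 1 ply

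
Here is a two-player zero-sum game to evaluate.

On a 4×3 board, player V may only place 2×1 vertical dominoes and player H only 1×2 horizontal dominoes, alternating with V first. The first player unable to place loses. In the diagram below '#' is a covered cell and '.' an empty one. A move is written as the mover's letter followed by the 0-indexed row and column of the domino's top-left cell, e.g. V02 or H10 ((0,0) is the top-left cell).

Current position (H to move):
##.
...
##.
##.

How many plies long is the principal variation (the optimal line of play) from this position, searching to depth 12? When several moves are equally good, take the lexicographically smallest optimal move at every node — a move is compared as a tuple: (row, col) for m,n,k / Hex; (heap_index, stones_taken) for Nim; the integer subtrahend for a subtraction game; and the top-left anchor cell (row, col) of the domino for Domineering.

PV length from [##./.../##./##.]: 2 plies

ply 1, H at ##./.../##./##. | H10=-1→##./##./##./##.*; H11=-1→##./.##/##./##.
ply 2, V at ##./##./##./##. | V02=+1→###/###/##./##.*; V12=+1→##./###/###/##.; V22=+1→##./##./###/###
ply 3: ###/###/##./##. is terminal -1 (H); from ##./.../##./##. depth 12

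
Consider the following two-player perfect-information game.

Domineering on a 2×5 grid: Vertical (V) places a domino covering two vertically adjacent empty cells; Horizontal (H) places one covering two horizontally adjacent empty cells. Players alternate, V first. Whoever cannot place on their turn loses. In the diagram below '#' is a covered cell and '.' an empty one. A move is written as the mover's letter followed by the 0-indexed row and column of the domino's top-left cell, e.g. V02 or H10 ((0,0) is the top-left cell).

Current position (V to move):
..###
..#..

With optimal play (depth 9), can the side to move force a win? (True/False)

p1 V@[..###/..#..]: V00[#.###/#.#..]+1* V01[.####/.##..]+1
p2 H@[#.###/#.#..]: H13[#.###/#.###]-1*
p3 V@[#.###/#.###]: V01[#####/#####]+1*
p4 H@[#####/#####] terminal -1; root [..###/..#..] d9

V winning at [..###/..#..]: True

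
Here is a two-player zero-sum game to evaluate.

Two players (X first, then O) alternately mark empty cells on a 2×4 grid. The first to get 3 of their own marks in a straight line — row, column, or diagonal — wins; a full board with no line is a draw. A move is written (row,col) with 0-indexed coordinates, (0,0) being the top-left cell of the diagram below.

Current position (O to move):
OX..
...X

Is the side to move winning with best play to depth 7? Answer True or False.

O winning at [OX../...X]: False

ply 1, O at OX../...X | (0,2)=+0→OXO./...X*; (0,3)=+0→OX.O/...X; (1,0)=+0→OX../O..X; (1,1)=+0→OX../.O.X; (1,2)=+0→OX../..OX
ply 2, X at OXO./...X | (0,3)=+0→OXOX/...X*; (1,0)=+0→OXO./X..X; (1,1)=+0→OXO./.X.X; (1,2)=+0→OXO./..XX
ply 3, O at OXOX/...X | (1,0)=+0→OXOX/O..X*; (1,1)=+0→OXOX/.O.X; (1,2)=+0→OXOX/..OX
ply 4, X at OXOX/O..X | (1,1)=+0→OXOX/OX.X*; (1,2)=+0→OXOX/O.XX
ply 5, O at OXOX/OX.X | (1,2)=+0→OXOX/OXOX*
ply 6: OXOX/OXOX is terminal +0 (X); from OX../...X depth 7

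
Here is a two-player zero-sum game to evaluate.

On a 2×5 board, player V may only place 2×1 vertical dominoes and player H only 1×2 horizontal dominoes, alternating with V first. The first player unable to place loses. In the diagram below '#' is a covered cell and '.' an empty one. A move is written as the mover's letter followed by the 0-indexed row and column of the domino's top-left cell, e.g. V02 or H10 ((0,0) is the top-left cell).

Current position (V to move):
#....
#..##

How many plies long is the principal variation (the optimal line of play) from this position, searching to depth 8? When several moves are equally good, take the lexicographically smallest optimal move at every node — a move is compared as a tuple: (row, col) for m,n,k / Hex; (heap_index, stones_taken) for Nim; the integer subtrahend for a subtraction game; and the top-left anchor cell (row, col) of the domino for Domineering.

PV length from [#..../#..##]: 3 plies

p1 V@[#..../#..##]: V01[##.../##.##]-1 V02[#.#../#.###]+1*
p2 H@[#.#../#.###]: H03[#.###/#.###]-1*
p3 V@[#.###/#.###]: V01[#####/#####]+1*
p4 H@[#####/#####] terminal -1; root [#..../#..##] d8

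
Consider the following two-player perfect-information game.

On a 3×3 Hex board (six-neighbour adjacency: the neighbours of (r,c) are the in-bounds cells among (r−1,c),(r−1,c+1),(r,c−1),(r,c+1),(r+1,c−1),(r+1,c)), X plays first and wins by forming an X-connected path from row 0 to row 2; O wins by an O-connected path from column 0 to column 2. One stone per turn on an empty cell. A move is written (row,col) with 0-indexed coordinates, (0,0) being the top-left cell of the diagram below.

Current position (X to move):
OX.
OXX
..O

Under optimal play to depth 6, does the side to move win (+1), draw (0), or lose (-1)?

ply 1, X at OX./OXX/..O | (0,2)=+1→OXX/OXX/..O*; (2,0)=+1→OX./OXX/X.O; (2,1)=+1→OX./OXX/.XO
ply 2, O at OXX/OXX/..O | (2,0)=-1→OXX/OXX/O.O*; (2,1)=-1→OXX/OXX/.OO
ply 3, X at OXX/OXX/O.O | (2,1)=+1→OXX/OXX/OXO*
ply 4: OXX/OXX/OXO is terminal -1 (O); from OX./OXX/..O depth 6

value(OX./OXX/..O, X) = +1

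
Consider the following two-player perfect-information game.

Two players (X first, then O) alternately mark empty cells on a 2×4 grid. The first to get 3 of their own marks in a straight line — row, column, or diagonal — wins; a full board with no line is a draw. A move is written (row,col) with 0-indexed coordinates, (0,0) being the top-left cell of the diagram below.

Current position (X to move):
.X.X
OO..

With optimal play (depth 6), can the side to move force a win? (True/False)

[.X.X/OO..] X move#1: (0,0):-1/XX.X/OO.., (0,2):+1/.XXX/OO..*, (1,2):+0/.X.X/OOX., (1,3):-1/.X.X/OO.X
[.XXX/OO..] end (terminal -1, O#2); searched .X.X/OO.. to 6

X winning at [.X.X/OO..]: True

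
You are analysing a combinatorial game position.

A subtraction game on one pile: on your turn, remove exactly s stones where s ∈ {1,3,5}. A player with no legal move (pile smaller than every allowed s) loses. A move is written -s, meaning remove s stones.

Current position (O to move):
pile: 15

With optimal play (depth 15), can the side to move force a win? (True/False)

O winning at [15]: True

[15] O move#1: -1:+1/14*, -3:+1/12, -5:+1/10
[14] X move#2: -1:-1/13*, -3:-1/11, -5:-1/9
[13] O move#3: -1:+1/12*, -3:+1/10, -5:+1/8
[12] X move#4: -1:-1/11*, -3:-1/9, -5:-1/7
[11] O move#5: -1:+1/10*, -3:+1/8, -5:+1/6
[10] X move#6: -1:-1/9*, -3:-1/7, -5:-1/5
[9] O move#7: -1:+1/8*, -3:+1/6, -5:+1/4
[8] X move#8: -1:-1/7*, -3:-1/5, -5:-1/3
[7] O move#9: -1:+1/6*, -3:+1/4, -5:+1/2
[6] X move#10: -1:-1/5*, -3:-1/3, -5:-1/1
[5] O move#11: -1:+1/4*, -3:+1/2, -5:+1/0
[4] X move#12: -1:-1/3*, -3:-1/1
[3] O move#13: -1:+1/2*, -3:+1/0
[2] X move#14: -1:-1/1*
[1] O move#15: -1:+1/0*
[0] end (terminal -1, X#16); searched 15 to 15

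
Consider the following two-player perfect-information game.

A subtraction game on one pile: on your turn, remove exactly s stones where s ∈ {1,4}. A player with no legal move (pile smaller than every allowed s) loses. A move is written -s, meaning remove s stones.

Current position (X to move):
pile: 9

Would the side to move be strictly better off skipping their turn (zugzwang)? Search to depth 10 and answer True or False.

[9] X move#1: -1:-1/8, -4:+1/5*
[5] O move#2: -1:-1/4*, -4:-1/1
[4] X move#3: -1:-1/3, -4:+1/0*
[0] end (terminal -1, O#4); searched 9 to 10
pass branch (O moves first from the same position):
  | [9] O move#1: -1:-1/8, -4:+1/5*
  | [5] X move#2: -1:-1/4*, -4:-1/1
  | [4] O move#3: -1:-1/3, -4:+1/0*
  | [0] end (terminal -1, X#4); searched 9 to 10
X moving scores +1; X passing scores -1

zugzwang(9, X) = False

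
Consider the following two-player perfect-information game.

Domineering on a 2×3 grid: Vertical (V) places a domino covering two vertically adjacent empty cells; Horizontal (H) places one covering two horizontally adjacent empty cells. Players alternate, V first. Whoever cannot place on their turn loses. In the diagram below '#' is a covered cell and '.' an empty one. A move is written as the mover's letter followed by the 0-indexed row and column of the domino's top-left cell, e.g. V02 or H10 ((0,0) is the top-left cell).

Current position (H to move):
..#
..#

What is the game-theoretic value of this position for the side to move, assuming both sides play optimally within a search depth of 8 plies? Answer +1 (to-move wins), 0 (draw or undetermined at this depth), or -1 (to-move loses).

ply 1, H at ..#/..# | H00=+1→###/..#*; H10=+1→..#/###
ply 2: ###/..# is terminal -1 (V); from ..#/..# depth 8

value(..#/..#, H) = +1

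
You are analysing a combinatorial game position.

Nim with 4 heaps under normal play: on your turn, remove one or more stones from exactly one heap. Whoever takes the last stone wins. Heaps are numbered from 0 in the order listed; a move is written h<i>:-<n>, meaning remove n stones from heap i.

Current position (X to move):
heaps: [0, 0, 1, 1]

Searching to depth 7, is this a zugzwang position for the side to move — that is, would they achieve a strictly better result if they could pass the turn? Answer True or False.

zugzwang((0,0,1,1), X) = True

p1 X@[(0,0,1,1)]: h2:-1[(0,0,0,1)]-1* h3:-1[(0,0,1,0)]-1
p2 O@[(0,0,0,1)]: h3:-1[(0,0,0,0)]+1*
p3 X@[(0,0,0,0)] terminal -1; root [(0,0,1,1)] d7
pass branch (O moves first from the same position):
  | p1 O@[(0,0,1,1)]: h2:-1[(0,0,0,1)]-1* h3:-1[(0,0,1,0)]-1
  | p2 X@[(0,0,0,1)]: h3:-1[(0,0,0,0)]+1*
  | p3 O@[(0,0,0,0)] terminal -1; root [(0,0,1,1)] d7
X moving scores -1; X passing scores +1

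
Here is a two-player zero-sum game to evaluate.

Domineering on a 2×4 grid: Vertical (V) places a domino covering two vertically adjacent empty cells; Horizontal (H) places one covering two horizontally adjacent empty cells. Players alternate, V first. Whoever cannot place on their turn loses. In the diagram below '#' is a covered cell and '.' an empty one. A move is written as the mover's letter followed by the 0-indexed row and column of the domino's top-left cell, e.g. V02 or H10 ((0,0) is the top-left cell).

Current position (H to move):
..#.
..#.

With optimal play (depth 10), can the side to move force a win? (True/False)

p1 H@[..#./..#.]: H00[###./..#.]+1* H10[..#./###.]+1
p2 V@[###./..#.]: V03[####/..##]-1*
p3 H@[####/..##]: H10[####/####]+1*
p4 V@[####/####] terminal -1; root [..#./..#.] d10

H winning at [..#./..#.]: True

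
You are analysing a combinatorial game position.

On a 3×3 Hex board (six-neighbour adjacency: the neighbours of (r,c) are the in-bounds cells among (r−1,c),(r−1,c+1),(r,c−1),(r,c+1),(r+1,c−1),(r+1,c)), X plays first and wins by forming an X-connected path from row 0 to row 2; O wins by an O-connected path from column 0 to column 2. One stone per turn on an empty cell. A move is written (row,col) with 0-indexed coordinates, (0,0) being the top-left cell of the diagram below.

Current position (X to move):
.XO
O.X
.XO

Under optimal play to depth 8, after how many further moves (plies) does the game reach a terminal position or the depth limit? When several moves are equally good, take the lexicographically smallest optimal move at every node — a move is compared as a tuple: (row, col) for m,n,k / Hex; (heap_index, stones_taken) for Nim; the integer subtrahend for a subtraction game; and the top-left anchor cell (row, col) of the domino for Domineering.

PV length from [.XO/O.X/.XO]: 1 ply

ply 1, X at .XO/O.X/.XO | (0,0)=-1→XXO/O.X/.XO; (1,1)=+1→.XO/OXX/.XO*; (2,0)=-1→.XO/O.X/XXO
ply 2: .XO/OXX/.XO is terminal -1 (O); from .XO/O.X/.XO depth 8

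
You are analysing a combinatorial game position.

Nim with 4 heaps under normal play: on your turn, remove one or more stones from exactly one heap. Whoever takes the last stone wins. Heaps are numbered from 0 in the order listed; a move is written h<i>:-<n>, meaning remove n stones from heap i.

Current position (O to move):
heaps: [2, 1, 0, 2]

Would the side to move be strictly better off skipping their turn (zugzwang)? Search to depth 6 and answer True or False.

zugzwang((2,1,0,2), O) = False

ply 1, O at (2,1,0,2) | h0:-1=-1→(1,1,0,2); h0:-2=-1→(0,1,0,2); h1:-1=+1→(2,0,0,2)*; h3:-1=-1→(2,1,0,1); h3:-2=-1→(2,1,0,0)
ply 2, X at (2,0,0,2) | h0:-1=-1→(1,0,0,2)*; h0:-2=-1→(0,0,0,2); h3:-1=-1→(2,0,0,1); h3:-2=-1→(2,0,0,0)
ply 3, O at (1,0,0,2) | h0:-1=-1→(0,0,0,2); h3:-1=+1→(1,0,0,1)*; h3:-2=-1→(1,0,0,0)
ply 4, X at (1,0,0,1) | h0:-1=-1→(0,0,0,1)*; h3:-1=-1→(1,0,0,0)
ply 5, O at (0,0,0,1) | h3:-1=+1→(0,0,0,0)*
ply 6: (0,0,0,0) is terminal -1 (X); from (2,1,0,2) depth 6
suppose O passes — search the same position with X to move:
pass> ply 1, X at (2,1,0,2) | h0:-1=-1→(1,1,0,2); h0:-2=-1→(0,1,0,2); h1:-1=+1→(2,0,0,2)*; h3:-1=-1→(2,1,0,1); h3:-2=-1→(2,1,0,0)
pass> ply 2, O at (2,0,0,2) | h0:-1=-1→(1,0,0,2)*; h0:-2=-1→(0,0,0,2); h3:-1=-1→(2,0,0,1); h3:-2=-1→(2,0,0,0)
pass> ply 3, X at (1,0,0,2) | h0:-1=-1→(0,0,0,2); h3:-1=+1→(1,0,0,1)*; h3:-2=-1→(1,0,0,0)
pass> ply 4, O at (1,0,0,1) | h0:-1=-1→(0,0,0,1)*; h3:-1=-1→(1,0,0,0)
pass> ply 5, X at (0,0,0,1) | h3:-1=+1→(0,0,0,0)*
pass> ply 6: (0,0,0,0) is terminal -1 (O); from (2,1,0,2) depth 6
for O: play +1, pass -1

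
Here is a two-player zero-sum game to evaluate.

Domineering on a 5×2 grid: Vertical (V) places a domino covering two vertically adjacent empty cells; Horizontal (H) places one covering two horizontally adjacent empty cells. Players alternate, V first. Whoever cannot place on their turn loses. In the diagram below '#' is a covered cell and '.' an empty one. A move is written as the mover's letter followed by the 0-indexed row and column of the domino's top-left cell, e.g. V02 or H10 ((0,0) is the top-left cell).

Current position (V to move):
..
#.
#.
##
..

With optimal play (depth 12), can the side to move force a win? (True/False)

p1 V@[../#./#./##/..]: V01[.#/##/#./##/..]-1* V11[../##/##/##/..]-1
p2 H@[.#/##/#./##/..]: H40[.#/##/#./##/##]+1*
p3 V@[.#/##/#./##/##] terminal -1; root [../#./#./##/..] d12

V winning at [../#./#./##/..]: False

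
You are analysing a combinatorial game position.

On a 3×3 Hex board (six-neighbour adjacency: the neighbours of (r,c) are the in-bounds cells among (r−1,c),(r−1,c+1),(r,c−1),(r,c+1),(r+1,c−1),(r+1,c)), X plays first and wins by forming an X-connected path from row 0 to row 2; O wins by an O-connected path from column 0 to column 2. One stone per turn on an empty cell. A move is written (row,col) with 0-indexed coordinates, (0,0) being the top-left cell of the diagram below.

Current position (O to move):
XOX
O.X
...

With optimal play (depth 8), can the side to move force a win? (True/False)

O winning at [XOX/O.X/...]: False

ply 1, O at XOX/O.X/... | (1,1)=-1→XOX/OOX/...*; (2,0)=-1→XOX/O.X/O..; (2,1)=-1→XOX/O.X/.O.; (2,2)=-1→XOX/O.X/..O
ply 2, X at XOX/OOX/... | (2,0)=+1→XOX/OOX/X..*; (2,1)=+1→XOX/OOX/.X.; (2,2)=+1→XOX/OOX/..X
ply 3, O at XOX/OOX/X.. | (2,1)=-1→XOX/OOX/XO.*; (2,2)=-1→XOX/OOX/X.O
ply 4, X at XOX/OOX/XO. | (2,2)=+1→XOX/OOX/XOX*
ply 5: XOX/OOX/XOX is terminal -1 (O); from XOX/O.X/... depth 8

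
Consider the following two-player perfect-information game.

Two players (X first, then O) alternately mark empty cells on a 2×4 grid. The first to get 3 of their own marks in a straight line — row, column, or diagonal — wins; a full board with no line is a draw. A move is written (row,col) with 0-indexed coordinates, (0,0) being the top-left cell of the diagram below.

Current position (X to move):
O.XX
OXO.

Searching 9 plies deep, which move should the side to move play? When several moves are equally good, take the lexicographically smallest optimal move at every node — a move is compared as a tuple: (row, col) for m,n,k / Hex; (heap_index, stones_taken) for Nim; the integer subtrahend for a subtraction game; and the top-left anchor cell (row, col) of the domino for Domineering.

[O.XX/OXO.] X move#1: (0,1):+1/OXXX/OXO.*, (1,3):+0/O.XX/OXOX
[OXXX/OXO.] end (terminal -1, O#2); searched O.XX/OXO. to 9

X's best at [O.XX/OXO.]: (0,1)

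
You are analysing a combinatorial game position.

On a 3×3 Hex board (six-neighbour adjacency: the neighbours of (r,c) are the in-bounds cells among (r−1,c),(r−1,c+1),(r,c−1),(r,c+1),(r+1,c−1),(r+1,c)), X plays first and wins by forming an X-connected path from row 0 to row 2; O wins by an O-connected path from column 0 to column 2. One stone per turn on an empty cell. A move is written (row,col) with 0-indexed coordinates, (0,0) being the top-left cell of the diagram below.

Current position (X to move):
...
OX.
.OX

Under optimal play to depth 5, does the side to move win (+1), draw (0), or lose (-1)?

[.../OX./.OX] X move#1: (0,0):+1/X../OX./.OX*, (0,1):+1/.X./OX./.OX, (0,2):+1/..X/OX./.OX, (1,2):+1/.../OXX/.OX, (2,0):+1/.../OX./XOX
[X../OX./.OX] O move#2: (0,1):-1/XO./OX./.OX*, (0,2):-1/X.O/OX./.OX, (1,2):-1/X../OXO/.OX, (2,0):-1/X../OX./OOX
[XO./OX./.OX] X move#3: (0,2):+1/XOX/OX./.OX*, (1,2):-1/XO./OXX/.OX, (2,0):-1/XO./OX./XOX
[XOX/OX./.OX] O move#4: (1,2):-1/XOX/OXO/.OX*, (2,0):-1/XOX/OX./OOX
[XOX/OXO/.OX] X move#5: (2,0):+1/XOX/OXO/XOX*
[XOX/OXO/XOX] end (terminal -1, O#6); searched .../OX./.OX to 5

value(.../OX./.OX, X) = +1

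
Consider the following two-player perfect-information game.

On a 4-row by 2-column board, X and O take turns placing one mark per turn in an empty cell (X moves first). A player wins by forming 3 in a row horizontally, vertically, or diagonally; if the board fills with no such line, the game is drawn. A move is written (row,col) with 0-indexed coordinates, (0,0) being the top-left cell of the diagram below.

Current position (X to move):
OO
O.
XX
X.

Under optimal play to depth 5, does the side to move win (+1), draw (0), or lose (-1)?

p1 X@[OO/O./XX/X.]: (1,1)[OO/OX/XX/X.]+0* (3,1)[OO/O./XX/XX]+0
p2 O@[OO/OX/XX/X.]: (3,1)[OO/OX/XX/XO]+0*
p3 X@[OO/OX/XX/XO] terminal +0; root [OO/O./XX/X.] d5

value(OO/O./XX/X., X) = 0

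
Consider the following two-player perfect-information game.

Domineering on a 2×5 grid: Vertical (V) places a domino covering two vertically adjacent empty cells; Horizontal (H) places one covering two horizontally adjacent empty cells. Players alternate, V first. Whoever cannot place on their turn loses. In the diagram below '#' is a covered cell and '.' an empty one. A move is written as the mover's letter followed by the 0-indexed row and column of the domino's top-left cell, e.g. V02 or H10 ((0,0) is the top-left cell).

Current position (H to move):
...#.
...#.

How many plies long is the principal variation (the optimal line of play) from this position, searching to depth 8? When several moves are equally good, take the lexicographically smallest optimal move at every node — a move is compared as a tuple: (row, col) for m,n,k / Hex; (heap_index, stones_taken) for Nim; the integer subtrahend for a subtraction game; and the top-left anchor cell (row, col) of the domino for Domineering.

[...#./...#.] H move#1: H00:-1/##.#./...#.*, H01:-1/.###./...#., H10:-1/...#./##.#., H11:-1/...#./.###.
[##.#./...#.] V move#2: V02:+1/####./..##.*, V04:-1/##.##/...##
[####./..##.] H move#3: H10:-1/####./####.*
[####./####.] V move#4: V04:+1/#####/#####*
[#####/#####] end (terminal -1, H#5); searched ...#./...#. to 8

PV length from [...#./...#.]: 4 plies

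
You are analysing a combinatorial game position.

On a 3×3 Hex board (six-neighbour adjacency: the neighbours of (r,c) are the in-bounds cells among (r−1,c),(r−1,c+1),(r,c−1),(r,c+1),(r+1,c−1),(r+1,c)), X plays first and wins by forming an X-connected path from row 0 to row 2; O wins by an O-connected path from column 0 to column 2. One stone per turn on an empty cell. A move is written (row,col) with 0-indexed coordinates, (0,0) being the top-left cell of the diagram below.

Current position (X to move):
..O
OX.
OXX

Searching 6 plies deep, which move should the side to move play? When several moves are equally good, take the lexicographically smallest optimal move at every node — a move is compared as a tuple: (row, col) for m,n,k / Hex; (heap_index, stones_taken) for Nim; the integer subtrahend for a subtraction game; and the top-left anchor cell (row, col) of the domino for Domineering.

X's best at [..O/OX./OXX]: (0,1)

p1 X@[..O/OX./OXX]: (0,0)[X.O/OX./OXX]-1 (0,1)[.XO/OX./OXX]+1* (1,2)[..O/OXX/OXX]-1
p2 O@[.XO/OX./OXX] terminal -1; root [..O/OX./OXX] d6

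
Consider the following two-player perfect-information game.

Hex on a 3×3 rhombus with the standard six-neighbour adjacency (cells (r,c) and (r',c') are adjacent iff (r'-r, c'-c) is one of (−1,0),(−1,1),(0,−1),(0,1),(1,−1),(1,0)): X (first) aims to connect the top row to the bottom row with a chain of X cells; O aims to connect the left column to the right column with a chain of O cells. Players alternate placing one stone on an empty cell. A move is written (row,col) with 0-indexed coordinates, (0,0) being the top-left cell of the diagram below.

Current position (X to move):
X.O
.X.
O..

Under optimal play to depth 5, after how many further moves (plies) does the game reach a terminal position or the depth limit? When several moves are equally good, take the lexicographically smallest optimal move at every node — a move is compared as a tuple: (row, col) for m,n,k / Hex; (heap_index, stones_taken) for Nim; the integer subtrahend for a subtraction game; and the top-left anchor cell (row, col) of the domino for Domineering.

[X.O/.X./O..] X move#1: (0,1):-1/XXO/.X./O.., (1,0):-1/X.O/XX./O.., (1,2):+1/X.O/.XX/O..*, (2,1):+1/X.O/.X./OX., (2,2):+1/X.O/.X./O.X
[X.O/.XX/O..] O move#2: (0,1):-1/XOO/.XX/O..*, (1,0):-1/X.O/OXX/O.., (2,1):-1/X.O/.XX/OO., (2,2):-1/X.O/.XX/O.O
[XOO/.XX/O..] X move#3: (1,0):+1/XOO/XXX/O..*, (2,1):-1/XOO/.XX/OX., (2,2):-1/XOO/.XX/O.X
[XOO/XXX/O..] O move#4: (2,1):-1/XOO/XXX/OO.*, (2,2):-1/XOO/XXX/O.O
[XOO/XXX/OO.] X move#5: (2,2):+1/XOO/XXX/OOX*
[XOO/XXX/OOX] end (terminal -1, O#6); searched X.O/.X./O.. to 5

PV length from [X.O/.X./O..]: 5 plies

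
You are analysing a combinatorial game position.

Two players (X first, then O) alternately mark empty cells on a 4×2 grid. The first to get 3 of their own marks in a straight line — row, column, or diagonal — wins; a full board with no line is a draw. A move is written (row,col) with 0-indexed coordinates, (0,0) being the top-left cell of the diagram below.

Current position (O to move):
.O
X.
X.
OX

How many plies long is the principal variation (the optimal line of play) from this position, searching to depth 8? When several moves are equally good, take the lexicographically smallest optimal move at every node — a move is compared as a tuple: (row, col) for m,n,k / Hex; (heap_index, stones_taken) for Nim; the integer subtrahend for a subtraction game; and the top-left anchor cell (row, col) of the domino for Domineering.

ply 1, O at .O/X./X./OX | (0,0)=+0→OO/X./X./OX*; (1,1)=-1→.O/XO/X./OX; (2,1)=-1→.O/X./XO/OX
ply 2, X at OO/X./X./OX | (1,1)=+0→OO/XX/X./OX*; (2,1)=+0→OO/X./XX/OX
ply 3, O at OO/XX/X./OX | (2,1)=+0→OO/XX/XO/OX*
ply 4: OO/XX/XO/OX is terminal +0 (X); from .O/X./X./OX depth 8

PV length from [.O/X./X./OX]: 3 plies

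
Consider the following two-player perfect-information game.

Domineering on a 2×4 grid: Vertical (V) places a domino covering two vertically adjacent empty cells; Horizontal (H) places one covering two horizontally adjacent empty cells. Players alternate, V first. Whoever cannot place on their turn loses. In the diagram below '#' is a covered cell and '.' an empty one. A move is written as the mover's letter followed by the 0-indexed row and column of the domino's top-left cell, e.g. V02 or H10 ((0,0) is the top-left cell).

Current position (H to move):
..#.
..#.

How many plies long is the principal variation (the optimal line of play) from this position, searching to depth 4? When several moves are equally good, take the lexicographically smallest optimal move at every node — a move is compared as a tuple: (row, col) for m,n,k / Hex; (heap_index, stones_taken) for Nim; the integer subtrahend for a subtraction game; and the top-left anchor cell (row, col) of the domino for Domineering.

PV length from [..#./..#.]: 3 plies

p1 H@[..#./..#.]: H00[###./..#.]+1* H10[..#./###.]+1
p2 V@[###./..#.]: V03[####/..##]-1*
p3 H@[####/..##]: H10[####/####]+1*
p4 V@[####/####] terminal -1; root [..#./..#.] d4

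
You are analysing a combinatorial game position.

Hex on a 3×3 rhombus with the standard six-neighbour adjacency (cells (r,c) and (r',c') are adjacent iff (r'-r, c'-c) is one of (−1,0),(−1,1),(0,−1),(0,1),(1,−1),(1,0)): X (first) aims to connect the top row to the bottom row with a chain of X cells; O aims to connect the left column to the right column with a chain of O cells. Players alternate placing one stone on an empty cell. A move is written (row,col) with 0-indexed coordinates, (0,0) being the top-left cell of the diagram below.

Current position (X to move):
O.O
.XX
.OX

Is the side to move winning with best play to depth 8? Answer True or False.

[O.O/.XX/.OX] X move#1: (0,1):+1/OXO/.XX/.OX*, (1,0):-1/O.O/XXX/.OX, (2,0):-1/O.O/.XX/XOX
[OXO/.XX/.OX] end (terminal -1, O#2); searched O.O/.XX/.OX to 8

X winning at [O.O/.XX/.OX]: True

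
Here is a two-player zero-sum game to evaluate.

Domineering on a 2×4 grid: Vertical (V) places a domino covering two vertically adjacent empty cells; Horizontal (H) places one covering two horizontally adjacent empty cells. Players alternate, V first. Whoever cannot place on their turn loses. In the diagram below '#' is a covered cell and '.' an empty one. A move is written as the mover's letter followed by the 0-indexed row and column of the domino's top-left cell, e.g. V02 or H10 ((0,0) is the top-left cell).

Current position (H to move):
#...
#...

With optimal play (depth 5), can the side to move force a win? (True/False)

H winning at [#.../#...]: True

[#.../#...] H move#1: H01:+1/###./#...*, H02:+1/#.##/#..., H11:+1/#.../###., H12:+1/#.../#.##
[###./#...] V move#2: V03:-1/####/#..#*
[####/#..#] H move#3: H11:+1/####/####*
[####/####] end (terminal -1, V#4); searched #.../#... to 5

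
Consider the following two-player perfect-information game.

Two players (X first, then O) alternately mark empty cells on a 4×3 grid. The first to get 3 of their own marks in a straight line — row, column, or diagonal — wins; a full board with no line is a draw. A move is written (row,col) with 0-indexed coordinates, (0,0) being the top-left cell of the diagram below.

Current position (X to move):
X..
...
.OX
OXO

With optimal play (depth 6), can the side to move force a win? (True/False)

[X../.../.OX/OXO] X move#1: (0,1):-1/XX./.../.OX/OXO, (0,2):-1/X.X/.../.OX/OXO, (1,0):-1/X../X../.OX/OXO, (1,1):+1/X../.X./.OX/OXO*, (1,2):-1/X../..X/.OX/OXO, (2,0):-1/X../.../XOX/OXO
[X../.X./.OX/OXO] end (terminal -1, O#2); searched X../.../.OX/OXO to 6

X winning at [X../.../.OX/OXO]: True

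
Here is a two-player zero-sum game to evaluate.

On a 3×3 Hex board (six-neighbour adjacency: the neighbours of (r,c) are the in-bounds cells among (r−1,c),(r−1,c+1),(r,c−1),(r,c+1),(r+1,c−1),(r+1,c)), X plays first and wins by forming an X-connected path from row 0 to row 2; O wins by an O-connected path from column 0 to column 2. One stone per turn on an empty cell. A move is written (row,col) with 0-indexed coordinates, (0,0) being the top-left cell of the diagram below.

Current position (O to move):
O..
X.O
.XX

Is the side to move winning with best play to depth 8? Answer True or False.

p1 O@[O../X.O/.XX]: (0,1)[OO./X.O/.XX]+1* (0,2)[O.O/X.O/.XX]-1 (1,1)[O../XOO/.XX]+1 (2,0)[O../X.O/OXX]-1
p2 X@[OO./X.O/.XX]: (0,2)[OOX/X.O/.XX]-1* (1,1)[OO./XXO/.XX]-1 (2,0)[OO./X.O/XXX]-1
p3 O@[OOX/X.O/.XX]: (1,1)[OOX/XOO/.XX]+1* (2,0)[OOX/X.O/OXX]-1
p4 X@[OOX/XOO/.XX] terminal -1; root [O../X.O/.XX] d8

O winning at [O../X.O/.XX]: True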